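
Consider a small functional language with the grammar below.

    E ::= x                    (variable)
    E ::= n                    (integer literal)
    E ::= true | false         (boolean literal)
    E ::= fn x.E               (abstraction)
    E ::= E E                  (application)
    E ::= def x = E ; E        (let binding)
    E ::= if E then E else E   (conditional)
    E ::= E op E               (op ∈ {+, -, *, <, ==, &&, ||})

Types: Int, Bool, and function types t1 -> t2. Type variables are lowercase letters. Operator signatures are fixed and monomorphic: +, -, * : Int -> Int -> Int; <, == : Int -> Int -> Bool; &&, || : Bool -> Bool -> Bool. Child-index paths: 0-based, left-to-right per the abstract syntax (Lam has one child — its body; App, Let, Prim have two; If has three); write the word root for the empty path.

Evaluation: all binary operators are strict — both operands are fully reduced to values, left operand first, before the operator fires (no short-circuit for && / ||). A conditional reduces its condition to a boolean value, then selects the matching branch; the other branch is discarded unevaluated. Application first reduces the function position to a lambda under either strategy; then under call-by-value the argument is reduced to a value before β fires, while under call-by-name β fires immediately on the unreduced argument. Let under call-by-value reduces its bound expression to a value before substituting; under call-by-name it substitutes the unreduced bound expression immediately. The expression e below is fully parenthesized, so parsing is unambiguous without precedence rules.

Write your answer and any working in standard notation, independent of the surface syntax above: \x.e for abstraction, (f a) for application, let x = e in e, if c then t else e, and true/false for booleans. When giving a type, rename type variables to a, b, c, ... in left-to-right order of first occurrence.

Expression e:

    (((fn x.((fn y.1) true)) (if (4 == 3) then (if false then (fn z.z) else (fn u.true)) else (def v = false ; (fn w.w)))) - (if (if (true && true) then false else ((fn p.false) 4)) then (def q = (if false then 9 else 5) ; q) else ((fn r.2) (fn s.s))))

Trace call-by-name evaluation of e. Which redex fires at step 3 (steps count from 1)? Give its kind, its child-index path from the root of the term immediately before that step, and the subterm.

Answer: delta at 1.0.0 : (true && true)

Derivation:
step 0: (((\x.((\y.1) true)) (if (4 == 3) then (if false then (\z.z) else (\u.true)) else (let v = false in (\w.w)))) - (if (if (true && true) then false else ((\p.false) 4)) then (let q = (if false then 9 else 5) in q) else ((\r.2) (\s.s))))
step 1: [beta@0] (((\y.1) true) - (if (if (true && true) then false else ((\p.false) 4)) then (let q = (if false then 9 else 5) in q) else ((\r.2) (\s.s))))
step 2: [beta@0] (1 - (if (if (true && true) then false else ((\p.false) 4)) then (let q = (if false then 9 else 5) in q) else ((\r.2) (\s.s))))
step 3: [delta@1.0.0] (1 - (if (if true then false else ((\p.false) 4)) then (let q = (if false then 9 else 5) in q) else ((\r.2) (\s.s))))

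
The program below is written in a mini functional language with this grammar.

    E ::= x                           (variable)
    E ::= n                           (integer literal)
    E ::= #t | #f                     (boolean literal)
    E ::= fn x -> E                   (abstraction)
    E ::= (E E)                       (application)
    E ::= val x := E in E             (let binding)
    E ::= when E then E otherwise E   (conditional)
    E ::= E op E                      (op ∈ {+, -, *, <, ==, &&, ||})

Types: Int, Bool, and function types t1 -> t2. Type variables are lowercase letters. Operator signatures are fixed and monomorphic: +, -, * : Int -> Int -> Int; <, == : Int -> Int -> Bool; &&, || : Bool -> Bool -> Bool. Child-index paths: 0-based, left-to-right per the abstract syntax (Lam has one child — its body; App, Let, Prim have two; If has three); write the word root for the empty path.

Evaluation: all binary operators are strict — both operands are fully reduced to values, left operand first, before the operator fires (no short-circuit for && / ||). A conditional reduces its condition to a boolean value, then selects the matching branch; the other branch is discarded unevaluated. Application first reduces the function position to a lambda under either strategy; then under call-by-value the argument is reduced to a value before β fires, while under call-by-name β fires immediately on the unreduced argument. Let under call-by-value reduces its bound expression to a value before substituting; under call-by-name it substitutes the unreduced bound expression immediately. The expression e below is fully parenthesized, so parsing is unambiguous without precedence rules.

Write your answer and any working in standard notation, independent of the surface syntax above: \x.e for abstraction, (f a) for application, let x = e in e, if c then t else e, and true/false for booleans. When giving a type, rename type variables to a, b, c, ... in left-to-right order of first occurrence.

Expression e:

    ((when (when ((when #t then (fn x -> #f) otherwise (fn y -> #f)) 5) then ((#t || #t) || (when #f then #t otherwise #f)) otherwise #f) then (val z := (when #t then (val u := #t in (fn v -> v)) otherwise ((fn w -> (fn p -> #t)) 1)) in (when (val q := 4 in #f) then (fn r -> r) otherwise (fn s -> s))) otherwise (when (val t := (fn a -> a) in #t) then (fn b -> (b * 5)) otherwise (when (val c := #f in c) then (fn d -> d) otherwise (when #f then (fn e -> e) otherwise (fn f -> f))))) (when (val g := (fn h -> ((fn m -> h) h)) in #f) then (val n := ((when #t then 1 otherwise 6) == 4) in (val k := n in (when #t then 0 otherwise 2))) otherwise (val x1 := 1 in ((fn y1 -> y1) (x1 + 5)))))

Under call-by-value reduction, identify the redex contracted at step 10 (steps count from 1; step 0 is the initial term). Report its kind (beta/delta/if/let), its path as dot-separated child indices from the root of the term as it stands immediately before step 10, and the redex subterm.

Trace:
step 0: ((if (if ((if true then (\x.false) else (\y.false)) 5) then ((true || true) || (if false then true else false)) else false) then (let z = (if true then (let u = true in (\v.v)) else ((\w.(\p.true)) 1)) in (if (let q = 4 in false) then (\r.r) else (\s.s))) else (if (let t = (\a.a) in true) then (\b.(b * 5)) else (if (let c = false in c) then (\d.d) else (if false then (\e.e) else (\f.f))))) (if (let g = (\h.((\m.h) h)) in false) then (let n = ((if true then 1 else 6) == 4) in (let k = n in (if true then 0 else 2))) else (let x1 = 1 in ((\y1.y1) (x1 + 5)))))
step 1: [if@0.0.0.0] ((if (if ((\x.false) 5) then ((true || true) || (if false then true else false)) else false) then (let z = (if true then (let u = true in (\v.v)) else ((\w.(\p.true)) 1)) in (if (let q = 4 in false) then (\r.r) else (\s.s))) else (if (let t = (\a.a) in true) then (\b.(b * 5)) else (if (let c = false in c) then (\d.d) else (if false then (\e.e) else (\f.f))))) (if (let g = (\h.((\m.h) h)) in false) then (let n = ((if true then 1 else 6) == 4) in (let k = n in (if true then 0 else 2))) else (let x1 = 1 in ((\y1.y1) (x1 + 5)))))
step 2: [beta@0.0.0] ((if (if false then ((true || true) || (if false then true else false)) else false) then (let z = (if true then (let u = true in (\v.v)) else ((\w.(\p.true)) 1)) in (if (let q = 4 in false) then (\r.r) else (\s.s))) else (if (let t = (\a.a) in true) then (\b.(b * 5)) else (if (let c = false in c) then (\d.d) else (if false then (\e.e) else (\f.f))))) (if (let g = (\h.((\m.h) h)) in false) then (let n = ((if true then 1 else 6) == 4) in (let k = n in (if true then 0 else 2))) else (let x1 = 1 in ((\y1.y1) (x1 + 5)))))
step 3: [if@0.0] ((if false then (let z = (if true then (let u = true in (\v.v)) else ((\w.(\p.true)) 1)) in (if (let q = 4 in false) then (\r.r) else (\s.s))) else (if (let t = (\a.a) in true) then (\b.(b * 5)) else (if (let c = false in c) then (\d.d) else (if false then (\e.e) else (\f.f))))) (if (let g = (\h.((\m.h) h)) in false) then (let n = ((if true then 1 else 6) == 4) in (let k = n in (if true then 0 else 2))) else (let x1 = 1 in ((\y1.y1) (x1 + 5)))))
step 4: [if@0] ((if (let t = (\a.a) in true) then (\b.(b * 5)) else (if (let c = false in c) then (\d.d) else (if false then (\e.e) else (\f.f)))) (if (let g = (\h.((\m.h) h)) in false) then (let n = ((if true then 1 else 6) == 4) in (let k = n in (if true then 0 else 2))) else (let x1 = 1 in ((\y1.y1) (x1 + 5)))))
step 5: [let@0.0] ((if true then (\b.(b * 5)) else (if (let c = false in c) then (\d.d) else (if false then (\e.e) else (\f.f)))) (if (let g = (\h.((\m.h) h)) in false) then (let n = ((if true then 1 else 6) == 4) in (let k = n in (if true then 0 else 2))) else (let x1 = 1 in ((\y1.y1) (x1 + 5)))))
step 6: [if@0] ((\b.(b * 5)) (if (let g = (\h.((\m.h) h)) in false) then (let n = ((if true then 1 else 6) == 4) in (let k = n in (if true then 0 else 2))) else (let x1 = 1 in ((\y1.y1) (x1 + 5)))))
step 7: [let@1.0] ((\b.(b * 5)) (if false then (let n = ((if true then 1 else 6) == 4) in (let k = n in (if true then 0 else 2))) else (let x1 = 1 in ((\y1.y1) (x1 + 5)))))
step 8: [if@1] ((\b.(b * 5)) (let x1 = 1 in ((\y1.y1) (x1 + 5))))
step 9: [let@1] ((\b.(b * 5)) ((\y1.y1) (1 + 5)))
step 10: [delta@1.1] ((\b.(b * 5)) ((\y1.y1) 6))

Answer: delta at 1.1 : (1 + 5)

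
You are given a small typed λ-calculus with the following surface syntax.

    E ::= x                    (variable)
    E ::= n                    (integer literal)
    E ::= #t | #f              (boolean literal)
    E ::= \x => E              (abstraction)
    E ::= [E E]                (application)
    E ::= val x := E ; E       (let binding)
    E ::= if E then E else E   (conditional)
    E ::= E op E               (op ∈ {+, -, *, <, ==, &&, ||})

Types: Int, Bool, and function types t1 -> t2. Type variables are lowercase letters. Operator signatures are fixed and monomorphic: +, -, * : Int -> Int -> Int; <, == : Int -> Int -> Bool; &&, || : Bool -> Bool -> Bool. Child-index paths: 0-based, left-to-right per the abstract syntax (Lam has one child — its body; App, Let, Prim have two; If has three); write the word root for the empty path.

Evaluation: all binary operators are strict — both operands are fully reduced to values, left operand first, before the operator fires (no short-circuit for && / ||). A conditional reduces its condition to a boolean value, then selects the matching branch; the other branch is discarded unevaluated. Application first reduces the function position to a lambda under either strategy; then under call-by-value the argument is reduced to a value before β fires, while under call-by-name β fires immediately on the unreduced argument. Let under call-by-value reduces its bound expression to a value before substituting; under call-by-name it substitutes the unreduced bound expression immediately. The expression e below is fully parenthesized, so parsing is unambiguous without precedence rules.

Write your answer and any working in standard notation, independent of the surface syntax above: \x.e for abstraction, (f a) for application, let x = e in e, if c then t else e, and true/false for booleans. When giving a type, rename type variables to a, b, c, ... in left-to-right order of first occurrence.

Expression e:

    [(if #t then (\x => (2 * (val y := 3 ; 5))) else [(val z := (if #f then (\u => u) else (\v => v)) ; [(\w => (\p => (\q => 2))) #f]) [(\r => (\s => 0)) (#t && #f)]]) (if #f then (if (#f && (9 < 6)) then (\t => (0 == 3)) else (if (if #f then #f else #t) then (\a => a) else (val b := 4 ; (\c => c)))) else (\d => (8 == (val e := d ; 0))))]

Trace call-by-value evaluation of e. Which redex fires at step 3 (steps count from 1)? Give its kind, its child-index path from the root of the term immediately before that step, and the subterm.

Working:
step 0: ((if true then (\x.(2 * (let y = 3 in 5))) else ((let z = (if false then (\u.u) else (\v.v)) in ((\w.(\p.(\q.2))) false)) ((\r.(\s.0)) (true && false)))) (if false then (if (false && (9 < 6)) then (\t.(0 == 3)) else (if (if false then false else true) then (\a.a) else (let b = 4 in (\c.c)))) else (\d.(8 == (let e = d in 0)))))
step 1: [if@0] ((\x.(2 * (let y = 3 in 5))) (if false then (if (false && (9 < 6)) then (\t.(0 == 3)) else (if (if false then false else true) then (\a.a) else (let b = 4 in (\c.c)))) else (\d.(8 == (let e = d in 0)))))
step 2: [if@1] ((\x.(2 * (let y = 3 in 5))) (\d.(8 == (let e = d in 0))))
step 3: [beta@root] (2 * (let y = 3 in 5))

Answer: beta at root : ((\x.(2 * (let y = 3 in 5))) (\d.(8 == (let e = d in 0))))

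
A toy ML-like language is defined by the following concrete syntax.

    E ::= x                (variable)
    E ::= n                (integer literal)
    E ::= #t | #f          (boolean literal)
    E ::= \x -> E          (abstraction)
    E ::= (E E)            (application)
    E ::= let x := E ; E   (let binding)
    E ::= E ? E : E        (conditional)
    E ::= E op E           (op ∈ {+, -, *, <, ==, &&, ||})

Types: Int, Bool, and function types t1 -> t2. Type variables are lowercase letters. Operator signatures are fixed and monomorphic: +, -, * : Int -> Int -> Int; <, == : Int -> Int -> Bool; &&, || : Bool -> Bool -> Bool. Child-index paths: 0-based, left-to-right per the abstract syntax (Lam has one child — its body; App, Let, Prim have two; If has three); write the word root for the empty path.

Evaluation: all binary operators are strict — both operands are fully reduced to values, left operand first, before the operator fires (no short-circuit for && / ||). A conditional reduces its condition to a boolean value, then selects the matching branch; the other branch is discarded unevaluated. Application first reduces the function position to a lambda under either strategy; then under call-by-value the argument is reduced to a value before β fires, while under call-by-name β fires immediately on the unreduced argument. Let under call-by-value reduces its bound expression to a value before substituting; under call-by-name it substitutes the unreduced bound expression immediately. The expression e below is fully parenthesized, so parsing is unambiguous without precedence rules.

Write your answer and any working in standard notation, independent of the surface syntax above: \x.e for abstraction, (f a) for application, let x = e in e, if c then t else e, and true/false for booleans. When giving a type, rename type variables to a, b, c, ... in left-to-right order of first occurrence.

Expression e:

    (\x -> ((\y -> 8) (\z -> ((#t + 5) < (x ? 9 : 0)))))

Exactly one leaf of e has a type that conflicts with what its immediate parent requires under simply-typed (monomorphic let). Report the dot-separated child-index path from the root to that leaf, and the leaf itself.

Derivation:
\y._ : b -> Int
  unify Bool ~ Int
  FAIL: mismatch Bool ~ Int

Answer: 0.1.0.0.0 : true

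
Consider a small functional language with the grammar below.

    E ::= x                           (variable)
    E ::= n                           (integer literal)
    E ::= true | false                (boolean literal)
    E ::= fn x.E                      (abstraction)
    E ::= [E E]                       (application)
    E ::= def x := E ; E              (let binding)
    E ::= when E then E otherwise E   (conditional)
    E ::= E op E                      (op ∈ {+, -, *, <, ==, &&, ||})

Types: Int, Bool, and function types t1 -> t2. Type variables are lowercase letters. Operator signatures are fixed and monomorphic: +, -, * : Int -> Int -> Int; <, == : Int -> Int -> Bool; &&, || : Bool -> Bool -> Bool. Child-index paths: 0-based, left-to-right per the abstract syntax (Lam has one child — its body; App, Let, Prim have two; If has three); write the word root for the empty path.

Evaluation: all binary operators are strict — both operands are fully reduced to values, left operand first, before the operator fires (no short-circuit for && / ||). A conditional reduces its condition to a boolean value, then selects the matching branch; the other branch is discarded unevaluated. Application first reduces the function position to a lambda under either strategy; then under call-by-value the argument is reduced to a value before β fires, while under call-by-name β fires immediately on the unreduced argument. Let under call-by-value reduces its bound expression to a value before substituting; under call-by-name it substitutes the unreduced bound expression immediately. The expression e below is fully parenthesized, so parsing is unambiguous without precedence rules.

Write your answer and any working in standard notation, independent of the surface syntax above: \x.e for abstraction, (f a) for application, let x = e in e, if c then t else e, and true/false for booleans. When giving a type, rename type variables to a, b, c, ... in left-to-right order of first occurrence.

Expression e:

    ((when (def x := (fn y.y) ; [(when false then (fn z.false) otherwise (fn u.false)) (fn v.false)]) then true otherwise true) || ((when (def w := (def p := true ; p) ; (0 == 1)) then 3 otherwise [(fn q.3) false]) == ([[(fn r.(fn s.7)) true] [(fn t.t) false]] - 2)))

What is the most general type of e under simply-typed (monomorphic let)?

Answer: Bool

Working:
y : a
\y._ : a -> a
let x : a -> a
  unify Bool ~ Bool
\z._ : b -> Bool
\u._ : c -> Bool
  unify b -> Bool ~ c -> Bool
  unify b ~ c
  unify Bool ~ Bool
\v._ : d -> Bool
  unify c -> Bool ~ (d -> Bool) -> e
  unify c ~ d -> Bool
  unify Bool ~ e
_ _ : Bool
  unify Bool ~ Bool
  unify Bool ~ Bool
  unify Bool ~ Bool
let p : Bool
p : Bool
let w : Bool
  unify Int ~ Int
  unify Int ~ Int
  unify Bool ~ Bool
\q._ : f -> Int
  unify f -> Int ~ Bool -> g
  unify f ~ Bool
  unify Int ~ g
_ _ : Int
  unify Int ~ Int
  unify Int ~ Int
\s._ : i -> Int
\r._ : h -> i -> Int
  unify h -> i -> Int ~ Bool -> j
  unify h ~ Bool
  unify i -> Int ~ j
_ _ : i -> Int
t : k
\t._ : k -> k
  unify k -> k ~ Bool -> l
  unify k ~ Bool
  unify Bool ~ l
_ _ : Bool
  unify i -> Int ~ Bool -> m
  unify i ~ Bool
  unify Int ~ m
_ _ : Int
  unify Int ~ Int
  unify Int ~ Int
  unify Int ~ Int
  unify Bool ~ Bool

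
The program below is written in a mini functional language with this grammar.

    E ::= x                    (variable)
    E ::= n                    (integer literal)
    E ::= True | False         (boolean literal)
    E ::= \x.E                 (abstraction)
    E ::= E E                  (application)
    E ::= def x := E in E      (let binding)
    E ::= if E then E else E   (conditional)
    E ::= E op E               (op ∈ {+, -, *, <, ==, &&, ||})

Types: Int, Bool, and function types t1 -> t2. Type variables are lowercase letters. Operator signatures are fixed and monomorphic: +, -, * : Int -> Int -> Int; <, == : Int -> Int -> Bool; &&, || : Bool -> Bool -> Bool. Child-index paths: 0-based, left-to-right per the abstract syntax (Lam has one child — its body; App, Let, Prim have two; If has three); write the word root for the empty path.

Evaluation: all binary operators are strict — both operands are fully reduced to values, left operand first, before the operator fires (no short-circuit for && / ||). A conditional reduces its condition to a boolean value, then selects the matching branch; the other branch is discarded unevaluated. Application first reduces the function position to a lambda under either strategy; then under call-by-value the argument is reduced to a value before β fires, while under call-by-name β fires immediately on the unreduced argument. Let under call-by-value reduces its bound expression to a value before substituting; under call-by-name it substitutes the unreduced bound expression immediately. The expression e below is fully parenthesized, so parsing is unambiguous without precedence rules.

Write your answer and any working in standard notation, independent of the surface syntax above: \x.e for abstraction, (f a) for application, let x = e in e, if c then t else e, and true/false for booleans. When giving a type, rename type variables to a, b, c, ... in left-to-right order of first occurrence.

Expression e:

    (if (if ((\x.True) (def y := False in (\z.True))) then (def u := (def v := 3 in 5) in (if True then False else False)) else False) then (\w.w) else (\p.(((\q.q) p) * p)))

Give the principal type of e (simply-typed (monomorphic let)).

Trace:
\x._ : a -> Bool
let y : Bool
\z._ : b -> Bool
  unify a -> Bool ~ (b -> Bool) -> c
  unify a ~ b -> Bool
  unify Bool ~ c
_ _ : Bool
  unify Bool ~ Bool
let v : Int
let u : Int
  unify Bool ~ Bool
  unify Bool ~ Bool
  unify Bool ~ Bool
  unify Bool ~ Bool
w : d
\w._ : d -> d
q : f
\q._ : f -> f
p : e
  unify f -> f ~ e -> g
  unify f ~ e
  unify e ~ g
_ _ : g
  unify g ~ Int
p : Int
  unify Int ~ Int
\p._ : Int -> Int
  unify d -> d ~ Int -> Int
  unify d ~ Int
  unify Int ~ Int

Answer: Int -> Int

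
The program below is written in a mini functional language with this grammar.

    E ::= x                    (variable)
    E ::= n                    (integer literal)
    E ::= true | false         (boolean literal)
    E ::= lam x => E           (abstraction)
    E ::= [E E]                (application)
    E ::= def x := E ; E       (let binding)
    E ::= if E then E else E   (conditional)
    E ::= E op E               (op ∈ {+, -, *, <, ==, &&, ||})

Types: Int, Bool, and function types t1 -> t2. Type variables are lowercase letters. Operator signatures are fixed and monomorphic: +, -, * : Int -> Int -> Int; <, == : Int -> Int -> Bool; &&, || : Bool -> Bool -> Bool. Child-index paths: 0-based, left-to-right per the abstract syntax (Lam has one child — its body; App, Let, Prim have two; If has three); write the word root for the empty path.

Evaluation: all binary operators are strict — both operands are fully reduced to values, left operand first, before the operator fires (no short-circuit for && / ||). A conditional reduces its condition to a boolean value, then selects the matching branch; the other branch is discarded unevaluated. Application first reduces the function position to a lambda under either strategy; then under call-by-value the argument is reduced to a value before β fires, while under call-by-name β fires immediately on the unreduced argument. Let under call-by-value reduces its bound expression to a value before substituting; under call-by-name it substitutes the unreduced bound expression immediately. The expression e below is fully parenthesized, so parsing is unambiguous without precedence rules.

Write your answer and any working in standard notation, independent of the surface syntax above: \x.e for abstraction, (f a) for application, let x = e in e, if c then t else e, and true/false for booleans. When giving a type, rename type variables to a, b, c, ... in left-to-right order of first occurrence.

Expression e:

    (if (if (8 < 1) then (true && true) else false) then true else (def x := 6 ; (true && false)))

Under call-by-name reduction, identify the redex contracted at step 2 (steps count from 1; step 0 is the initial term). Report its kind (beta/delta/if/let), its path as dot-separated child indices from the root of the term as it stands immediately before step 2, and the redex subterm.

Answer: if at 0 : (if false then (true && true) else false)

Derivation:
step 0: (if (if (8 < 1) then (true && true) else false) then true else (let x = 6 in (true && false)))
step 1: [delta@0.0] (if (if false then (true && true) else false) then true else (let x = 6 in (true && false)))
step 2: [if@0] (if false then true else (let x = 6 in (true && false)))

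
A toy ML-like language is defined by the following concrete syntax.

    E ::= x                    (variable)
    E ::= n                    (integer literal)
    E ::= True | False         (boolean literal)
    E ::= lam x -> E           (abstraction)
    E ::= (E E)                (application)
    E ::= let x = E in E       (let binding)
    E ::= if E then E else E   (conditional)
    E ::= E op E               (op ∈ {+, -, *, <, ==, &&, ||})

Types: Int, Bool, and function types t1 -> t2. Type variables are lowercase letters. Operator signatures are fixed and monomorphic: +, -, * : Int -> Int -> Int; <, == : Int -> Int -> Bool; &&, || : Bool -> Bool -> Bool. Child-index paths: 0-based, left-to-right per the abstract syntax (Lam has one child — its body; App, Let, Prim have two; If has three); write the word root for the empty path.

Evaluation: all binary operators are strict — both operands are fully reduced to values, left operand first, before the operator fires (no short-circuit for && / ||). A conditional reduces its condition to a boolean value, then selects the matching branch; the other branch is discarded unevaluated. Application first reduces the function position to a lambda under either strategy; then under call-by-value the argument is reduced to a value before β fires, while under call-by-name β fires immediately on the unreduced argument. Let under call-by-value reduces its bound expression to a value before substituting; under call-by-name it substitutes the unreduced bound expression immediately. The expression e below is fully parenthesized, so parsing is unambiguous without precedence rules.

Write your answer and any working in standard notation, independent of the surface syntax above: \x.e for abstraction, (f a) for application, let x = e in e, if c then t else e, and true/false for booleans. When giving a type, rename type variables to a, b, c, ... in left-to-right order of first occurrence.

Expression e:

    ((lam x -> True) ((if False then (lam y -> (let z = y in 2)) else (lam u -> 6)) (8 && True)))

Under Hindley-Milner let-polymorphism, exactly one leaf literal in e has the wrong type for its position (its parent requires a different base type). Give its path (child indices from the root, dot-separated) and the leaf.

Answer: 1.1.0 : 8

Working:
\x._ : a -> Bool
  unify Bool ~ Bool
y : b
let z : b
\y._ : b -> Int
\u._ : c -> Int
  unify b -> Int ~ c -> Int
  unify b ~ c
  unify Int ~ Int
  unify Int ~ Bool
  FAIL: mismatch Int ~ Bool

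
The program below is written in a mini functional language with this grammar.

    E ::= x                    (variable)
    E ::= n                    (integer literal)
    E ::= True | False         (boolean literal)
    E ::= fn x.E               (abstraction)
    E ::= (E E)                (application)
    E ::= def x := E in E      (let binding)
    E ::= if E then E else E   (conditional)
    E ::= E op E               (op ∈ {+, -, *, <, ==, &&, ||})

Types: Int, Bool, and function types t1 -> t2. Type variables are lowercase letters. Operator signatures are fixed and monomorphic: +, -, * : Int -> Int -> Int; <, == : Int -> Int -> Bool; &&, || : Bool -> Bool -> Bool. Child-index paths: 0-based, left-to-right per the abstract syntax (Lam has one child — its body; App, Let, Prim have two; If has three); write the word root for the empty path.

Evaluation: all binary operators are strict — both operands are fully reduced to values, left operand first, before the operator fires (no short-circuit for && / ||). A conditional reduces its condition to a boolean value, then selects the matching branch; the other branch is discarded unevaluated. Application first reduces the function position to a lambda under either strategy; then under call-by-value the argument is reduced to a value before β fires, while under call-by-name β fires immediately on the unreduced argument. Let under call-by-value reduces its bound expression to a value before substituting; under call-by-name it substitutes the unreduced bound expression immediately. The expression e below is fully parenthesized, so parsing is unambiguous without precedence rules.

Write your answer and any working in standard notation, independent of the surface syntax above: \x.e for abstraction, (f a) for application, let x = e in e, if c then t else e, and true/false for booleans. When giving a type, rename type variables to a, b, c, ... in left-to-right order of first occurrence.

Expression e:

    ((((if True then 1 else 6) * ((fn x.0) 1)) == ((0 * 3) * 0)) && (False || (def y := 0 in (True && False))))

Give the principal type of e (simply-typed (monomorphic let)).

Working:
  unify Bool ~ Bool
  unify Int ~ Int
  unify Int ~ Int
\x._ : a -> Int
  unify a -> Int ~ Int -> b
  unify a ~ Int
  unify Int ~ b
_ _ : Int
  unify Int ~ Int
  unify Int ~ Int
  unify Int ~ Int
  unify Int ~ Int
  unify Int ~ Int
  unify Int ~ Int
  unify Int ~ Int
  unify Bool ~ Bool
  unify Bool ~ Bool
let y : Int
  unify Bool ~ Bool
  unify Bool ~ Bool
  unify Bool ~ Bool
  unify Bool ~ Bool

Answer: Bool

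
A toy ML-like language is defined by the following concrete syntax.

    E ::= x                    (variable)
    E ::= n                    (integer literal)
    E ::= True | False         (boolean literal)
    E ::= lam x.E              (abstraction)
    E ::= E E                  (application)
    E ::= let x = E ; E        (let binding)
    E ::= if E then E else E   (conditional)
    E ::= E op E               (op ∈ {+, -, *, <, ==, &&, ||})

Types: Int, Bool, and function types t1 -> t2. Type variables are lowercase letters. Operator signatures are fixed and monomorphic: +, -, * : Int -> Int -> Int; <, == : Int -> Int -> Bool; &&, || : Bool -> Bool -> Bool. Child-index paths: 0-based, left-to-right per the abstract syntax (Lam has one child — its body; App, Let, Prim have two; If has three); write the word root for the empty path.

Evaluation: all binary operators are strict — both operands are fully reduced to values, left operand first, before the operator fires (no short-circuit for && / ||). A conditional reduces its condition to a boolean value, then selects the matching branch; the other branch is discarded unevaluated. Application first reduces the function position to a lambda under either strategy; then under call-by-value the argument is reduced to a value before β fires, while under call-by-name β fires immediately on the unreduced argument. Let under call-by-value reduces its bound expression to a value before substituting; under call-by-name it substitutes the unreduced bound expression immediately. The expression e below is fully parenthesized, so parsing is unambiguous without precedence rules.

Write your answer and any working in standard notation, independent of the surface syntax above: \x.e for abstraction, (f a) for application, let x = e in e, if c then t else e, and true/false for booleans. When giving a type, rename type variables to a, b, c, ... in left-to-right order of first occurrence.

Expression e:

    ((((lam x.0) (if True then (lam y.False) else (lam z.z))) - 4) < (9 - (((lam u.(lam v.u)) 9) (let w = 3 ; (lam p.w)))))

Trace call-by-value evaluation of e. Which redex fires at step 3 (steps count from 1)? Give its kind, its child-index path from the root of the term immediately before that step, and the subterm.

Derivation:
step 0: ((((\x.0) (if true then (\y.false) else (\z.z))) - 4) < (9 - (((\u.(\v.u)) 9) (let w = 3 in (\p.w)))))
step 1: [if@0.0.1] ((((\x.0) (\y.false)) - 4) < (9 - (((\u.(\v.u)) 9) (let w = 3 in (\p.w)))))
step 2: [beta@0.0] ((0 - 4) < (9 - (((\u.(\v.u)) 9) (let w = 3 in (\p.w)))))
step 3: [delta@0] (-4 < (9 - (((\u.(\v.u)) 9) (let w = 3 in (\p.w)))))

Answer: delta at 0 : (0 - 4)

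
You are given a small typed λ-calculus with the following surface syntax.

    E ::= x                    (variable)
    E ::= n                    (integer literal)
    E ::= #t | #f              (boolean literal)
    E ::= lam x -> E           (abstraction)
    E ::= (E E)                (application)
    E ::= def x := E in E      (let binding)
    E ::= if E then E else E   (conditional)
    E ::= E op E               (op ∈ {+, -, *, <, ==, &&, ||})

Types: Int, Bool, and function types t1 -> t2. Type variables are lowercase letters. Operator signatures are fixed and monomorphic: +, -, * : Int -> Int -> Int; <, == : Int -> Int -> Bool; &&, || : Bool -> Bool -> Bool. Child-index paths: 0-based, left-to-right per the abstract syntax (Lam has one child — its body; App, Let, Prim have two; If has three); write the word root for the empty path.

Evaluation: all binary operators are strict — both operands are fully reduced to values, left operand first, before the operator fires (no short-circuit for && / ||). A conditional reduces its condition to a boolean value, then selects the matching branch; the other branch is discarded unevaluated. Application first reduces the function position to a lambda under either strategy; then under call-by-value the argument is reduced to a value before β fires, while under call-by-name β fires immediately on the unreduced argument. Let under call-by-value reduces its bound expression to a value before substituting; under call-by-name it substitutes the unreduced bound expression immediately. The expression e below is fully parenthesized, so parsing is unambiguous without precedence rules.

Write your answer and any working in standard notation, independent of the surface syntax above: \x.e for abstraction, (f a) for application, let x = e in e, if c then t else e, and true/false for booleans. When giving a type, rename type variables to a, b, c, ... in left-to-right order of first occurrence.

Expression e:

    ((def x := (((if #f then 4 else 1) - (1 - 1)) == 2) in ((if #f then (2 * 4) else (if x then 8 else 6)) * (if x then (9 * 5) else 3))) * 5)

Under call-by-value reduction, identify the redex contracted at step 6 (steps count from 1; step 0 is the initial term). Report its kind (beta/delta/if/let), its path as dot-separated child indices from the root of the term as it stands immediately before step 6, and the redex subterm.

Working:
step 0: ((let x = (((if false then 4 else 1) - (1 - 1)) == 2) in ((if false then (2 * 4) else (if x then 8 else 6)) * (if x then (9 * 5) else 3))) * 5)
step 1: [if@0.0.0.0] ((let x = ((1 - (1 - 1)) == 2) in ((if false then (2 * 4) else (if x then 8 else 6)) * (if x then (9 * 5) else 3))) * 5)
step 2: [delta@0.0.0.1] ((let x = ((1 - 0) == 2) in ((if false then (2 * 4) else (if x then 8 else 6)) * (if x then (9 * 5) else 3))) * 5)
step 3: [delta@0.0.0] ((let x = (1 == 2) in ((if false then (2 * 4) else (if x then 8 else 6)) * (if x then (9 * 5) else 3))) * 5)
step 4: [delta@0.0] ((let x = false in ((if false then (2 * 4) else (if x then 8 else 6)) * (if x then (9 * 5) else 3))) * 5)
step 5: [let@0] (((if false then (2 * 4) else (if false then 8 else 6)) * (if false then (9 * 5) else 3)) * 5)
step 6: [if@0.0] (((if false then 8 else 6) * (if false then (9 * 5) else 3)) * 5)

Answer: if at 0.0 : (if false then (2 * 4) else (if false then 8 else 6))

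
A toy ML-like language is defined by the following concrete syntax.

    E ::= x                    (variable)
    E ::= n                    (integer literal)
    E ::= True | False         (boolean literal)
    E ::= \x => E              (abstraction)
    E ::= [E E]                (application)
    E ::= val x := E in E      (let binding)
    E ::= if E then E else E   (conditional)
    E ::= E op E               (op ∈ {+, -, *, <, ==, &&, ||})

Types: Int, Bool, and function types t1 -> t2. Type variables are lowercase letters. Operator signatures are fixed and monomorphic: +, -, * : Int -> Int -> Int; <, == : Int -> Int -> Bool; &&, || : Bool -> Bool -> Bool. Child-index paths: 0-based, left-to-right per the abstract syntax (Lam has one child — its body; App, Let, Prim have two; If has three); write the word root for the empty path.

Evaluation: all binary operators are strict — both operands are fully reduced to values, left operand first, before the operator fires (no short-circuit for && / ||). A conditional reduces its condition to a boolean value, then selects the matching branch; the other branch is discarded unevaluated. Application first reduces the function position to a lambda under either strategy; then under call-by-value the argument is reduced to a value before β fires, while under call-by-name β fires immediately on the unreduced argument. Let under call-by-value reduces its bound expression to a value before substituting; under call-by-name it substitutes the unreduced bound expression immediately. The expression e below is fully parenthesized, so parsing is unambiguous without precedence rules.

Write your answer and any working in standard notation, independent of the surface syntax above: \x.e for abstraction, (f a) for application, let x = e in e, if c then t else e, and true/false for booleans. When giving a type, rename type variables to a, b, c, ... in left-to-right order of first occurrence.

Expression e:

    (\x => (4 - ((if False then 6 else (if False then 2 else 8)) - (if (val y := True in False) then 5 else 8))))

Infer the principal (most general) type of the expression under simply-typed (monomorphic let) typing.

Answer: a -> Int

Working:
  unify Int ~ Int
  unify Bool ~ Bool
  unify Bool ~ Bool
  unify Int ~ Int
  unify Int ~ Int
  unify Int ~ Int
let y : Bool
  unify Bool ~ Bool
  unify Int ~ Int
  unify Int ~ Int
  unify Int ~ Int
\x._ : a -> Int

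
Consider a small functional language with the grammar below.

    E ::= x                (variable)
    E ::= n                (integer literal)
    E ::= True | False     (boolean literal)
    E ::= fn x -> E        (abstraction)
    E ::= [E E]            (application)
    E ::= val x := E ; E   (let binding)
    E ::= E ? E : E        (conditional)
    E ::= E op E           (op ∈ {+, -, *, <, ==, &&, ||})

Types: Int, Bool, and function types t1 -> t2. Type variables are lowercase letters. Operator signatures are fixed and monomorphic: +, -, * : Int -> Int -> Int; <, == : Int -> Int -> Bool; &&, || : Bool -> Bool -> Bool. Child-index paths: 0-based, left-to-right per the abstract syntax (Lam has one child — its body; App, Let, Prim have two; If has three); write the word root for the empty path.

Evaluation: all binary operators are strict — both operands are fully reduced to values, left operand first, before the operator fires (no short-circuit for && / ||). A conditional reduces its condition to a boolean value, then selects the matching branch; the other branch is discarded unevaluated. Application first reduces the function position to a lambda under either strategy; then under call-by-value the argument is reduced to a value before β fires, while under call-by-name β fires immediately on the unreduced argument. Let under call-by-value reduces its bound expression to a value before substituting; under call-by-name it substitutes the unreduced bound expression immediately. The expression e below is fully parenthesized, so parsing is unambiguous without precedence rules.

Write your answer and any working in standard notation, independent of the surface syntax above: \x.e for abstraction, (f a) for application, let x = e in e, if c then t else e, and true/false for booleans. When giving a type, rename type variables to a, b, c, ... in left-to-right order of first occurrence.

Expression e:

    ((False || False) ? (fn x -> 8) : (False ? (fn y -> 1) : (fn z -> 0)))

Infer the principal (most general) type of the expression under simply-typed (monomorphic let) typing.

Answer: a -> Int

Derivation:
  unify Bool ~ Bool
  unify Bool ~ Bool
  unify Bool ~ Bool
\x._ : a -> Int
  unify Bool ~ Bool
\y._ : b -> Int
\z._ : c -> Int
  unify b -> Int ~ c -> Int
  unify b ~ c
  unify Int ~ Int
  unify a -> Int ~ c -> Int
  unify a ~ c
  unify Int ~ Int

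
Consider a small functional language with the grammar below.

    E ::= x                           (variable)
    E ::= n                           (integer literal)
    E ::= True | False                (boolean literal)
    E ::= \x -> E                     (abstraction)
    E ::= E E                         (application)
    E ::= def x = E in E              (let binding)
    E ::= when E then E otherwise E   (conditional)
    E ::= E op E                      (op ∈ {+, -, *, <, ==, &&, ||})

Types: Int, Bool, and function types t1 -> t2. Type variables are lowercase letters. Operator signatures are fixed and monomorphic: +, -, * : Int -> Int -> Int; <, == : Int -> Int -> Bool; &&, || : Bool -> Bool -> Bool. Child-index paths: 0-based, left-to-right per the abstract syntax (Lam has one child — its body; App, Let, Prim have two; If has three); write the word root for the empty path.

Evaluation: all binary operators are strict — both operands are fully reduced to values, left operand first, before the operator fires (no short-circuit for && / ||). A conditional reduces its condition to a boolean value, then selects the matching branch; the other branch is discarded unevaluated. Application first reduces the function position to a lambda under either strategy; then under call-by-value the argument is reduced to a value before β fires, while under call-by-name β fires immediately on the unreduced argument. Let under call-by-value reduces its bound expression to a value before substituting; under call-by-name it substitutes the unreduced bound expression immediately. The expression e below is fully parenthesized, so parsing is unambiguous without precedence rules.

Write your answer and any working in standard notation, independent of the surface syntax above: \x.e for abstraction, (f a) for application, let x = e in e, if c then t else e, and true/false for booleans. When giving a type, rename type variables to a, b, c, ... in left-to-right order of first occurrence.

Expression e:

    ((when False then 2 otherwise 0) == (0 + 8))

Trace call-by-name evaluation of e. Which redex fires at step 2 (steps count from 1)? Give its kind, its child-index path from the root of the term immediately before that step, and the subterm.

Answer: delta at 1 : (0 + 8)

Derivation:
step 0: ((if false then 2 else 0) == (0 + 8))
step 1: [if@0] (0 == (0 + 8))
step 2: [delta@1] (0 == 8)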